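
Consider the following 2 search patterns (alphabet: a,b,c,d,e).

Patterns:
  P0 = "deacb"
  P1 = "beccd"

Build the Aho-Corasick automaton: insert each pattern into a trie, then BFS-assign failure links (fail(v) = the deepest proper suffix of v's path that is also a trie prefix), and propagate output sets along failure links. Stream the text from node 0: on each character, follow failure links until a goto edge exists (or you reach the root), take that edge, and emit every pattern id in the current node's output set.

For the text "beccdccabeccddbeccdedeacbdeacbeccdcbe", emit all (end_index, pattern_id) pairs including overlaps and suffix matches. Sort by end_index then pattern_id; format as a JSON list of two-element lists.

Build:
Trie (insert patterns):
  0='ε' goto b→6 d→1
  1='d' goto e→2
  2='de' goto a→3
  3='dea' goto c→4
  4='deac' goto b→5
  5='deacb' goto ·  ←P0
  6='b' goto e→7
  7='be' goto c→8
  8='bec' goto c→9
  9='becc' goto d→10
  10='beccd' goto ·  ←P1

BFS fail/out derivation:
  fail(1) 'd': from fail(0)=0 chase 'd': 0 ⇒ 0;  out=∅∪out(0)=∅
  fail(6) 'b': from fail(0)=0 chase 'b': 0 ⇒ 0;  out=∅∪out(0)=∅
  fail(2) 'de': from fail(1)=0 chase 'e': 0 ⇒ 0;  out=∅∪out(0)=∅
  fail(7) 'be': from fail(6)=0 chase 'e': 0 ⇒ 0;  out=∅∪out(0)=∅
  fail(3) 'dea': from fail(2)=0 chase 'a': 0 ⇒ 0;  out=∅∪out(0)=∅
  fail(8) 'bec': from fail(7)=0 chase 'c': 0 ⇒ 0;  out=∅∪out(0)=∅
  fail(4) 'deac': from fail(3)=0 chase 'c': 0 ⇒ 0;  out=∅∪out(0)=∅
  fail(9) 'becc': from fail(8)=0 chase 'c': 0 ⇒ 0;  out=∅∪out(0)=∅
  fail(5) 'deacb': from fail(4)=0 chase 'b': 0 ⇒ 6;  out={0}∪out(6)={0}
  fail(10) 'beccd': from fail(9)=0 chase 'd': 0 ⇒ 1;  out={1}∪out(1)={1}

Run:
[0] read 'b'  n0⇒n6
[1] read 'e'  n6⇒n7
[2] read 'c'  n7⇒n8
[3] read 'c'  n8⇒n9
[4] read 'd'  n9⇒n10  emit P1@[0:4]
[5] read 'c'  n10⇒n0 (fail-walked)
[6] read 'c'  n0⇒n0
[7] read 'a'  n0⇒n0
[8] read 'b'  n0⇒n6
[9] read 'e'  n6⇒n7
[10] read 'c'  n7⇒n8
[11] read 'c'  n8⇒n9
[12] read 'd'  n9⇒n10  emit P1@[8:12]
[13] read 'd'  n10⇒n1 (fail-walked)
[14] read 'b'  n1⇒n6 (fail-walked)
[15] read 'e'  n6⇒n7
[16] read 'c'  n7⇒n8
[17] read 'c'  n8⇒n9
[18] read 'd'  n9⇒n10  emit P1@[14:18]
[19] read 'e'  n10⇒n2 (fail-walked)
[20] read 'd'  n2⇒n1 (fail-walked)
[21] read 'e'  n1⇒n2
[22] read 'a'  n2⇒n3
[23] read 'c'  n3⇒n4
[24] read 'b'  n4⇒n5  emit P0@[20:24]
[25] read 'd'  n5⇒n1 (fail-walked)
[26] read 'e'  n1⇒n2
[27] read 'a'  n2⇒n3
[28] read 'c'  n3⇒n4
[29] read 'b'  n4⇒n5  emit P0@[25:29]
[30] read 'e'  n5⇒n7 (fail-walked)
[31] read 'c'  n7⇒n8
[32] read 'c'  n8⇒n9
[33] read 'd'  n9⇒n10  emit P1@[29:33]
[34] read 'c'  n10⇒n0 (fail-walked)
[35] read 'b'  n0⇒n6
[36] read 'e'  n6⇒n7

Matches: [[4,1],[12,1],[18,1],[24,0],[29,0],[33,1]]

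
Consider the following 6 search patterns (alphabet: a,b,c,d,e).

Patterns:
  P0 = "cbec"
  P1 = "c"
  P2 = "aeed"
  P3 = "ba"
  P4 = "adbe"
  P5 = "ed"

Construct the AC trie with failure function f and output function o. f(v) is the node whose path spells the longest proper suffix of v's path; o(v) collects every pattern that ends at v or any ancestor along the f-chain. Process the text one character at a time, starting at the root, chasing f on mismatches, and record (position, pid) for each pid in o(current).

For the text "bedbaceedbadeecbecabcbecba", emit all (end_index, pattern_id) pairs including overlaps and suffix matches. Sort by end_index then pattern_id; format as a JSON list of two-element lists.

Construct AC machine:
Trie nodes:
  0='ε' goto a→5 b→9 c→1 e→14
  1='c' goto b→2  [P1 ends]
  2='cb' goto e→3
  3='cbe' goto c→4
  4='cbec' goto ·  [P0 ends]
  5='a' goto d→11 e→6
  6='ae' goto e→7
  7='aee' goto d→8
  8='aeed' goto ·  [P2 ends]
  9='b' goto a→10
  10='ba' goto ·  [P3 ends]
  11='ad' goto b→12
  12='adb' goto e→13
  13='adbe' goto ·  [P4 ends]
  14='e' goto d→15
  15='ed' goto ·  [P5 ends]

BFS fail/out derivation:
  fail(1) 'c': from fail(0)=0 chase 'c': 0 ⇒ 0;  out={1}∪out(0)={1}
  fail(5) 'a': from fail(0)=0 chase 'a': 0 ⇒ 0;  out=∅∪out(0)=∅
  fail(9) 'b': from fail(0)=0 chase 'b': 0 ⇒ 0;  out=∅∪out(0)=∅
  fail(14) 'e': from fail(0)=0 chase 'e': 0 ⇒ 0;  out=∅∪out(0)=∅
  fail(2) 'cb': from fail(1)=0 chase 'b': 0 ⇒ 9;  out=∅∪out(9)=∅
  fail(6) 'ae': from fail(5)=0 chase 'e': 0 ⇒ 14;  out=∅∪out(14)=∅
  fail(10) 'ba': from fail(9)=0 chase 'a': 0 ⇒ 5;  out={3}∪out(5)={3}
  fail(11) 'ad': from fail(5)=0 chase 'd': 0 ⇒ 0;  out=∅∪out(0)=∅
  fail(15) 'ed': from fail(14)=0 chase 'd': 0 ⇒ 0;  out={5}∪out(0)={5}
  fail(3) 'cbe': from fail(2)=9 chase 'e': 9→0 ⇒ 14;  out=∅∪out(14)=∅
  fail(7) 'aee': from fail(6)=14 chase 'e': 14→0 ⇒ 14;  out=∅∪out(14)=∅
  fail(12) 'adb': from fail(11)=0 chase 'b': 0 ⇒ 9;  out=∅∪out(9)=∅
  fail(4) 'cbec': from fail(3)=14 chase 'c': 14→0 ⇒ 1;  out={0}∪out(1)={0,1}
  fail(8) 'aeed': from fail(7)=14 chase 'd': 14 ⇒ 15;  out={2}∪out(15)={2,5}
  fail(13) 'adbe': from fail(12)=9 chase 'e': 9→0 ⇒ 14;  out={4}∪out(14)={4}

Scan:
[0] read 'b'  n0⇒n9
[1] read 'e'  n9⇒n14 (via fail)
[2] read 'd'  n14⇒n15  emit P5@[1:2]
[3] read 'b'  n15⇒n9 (via fail)
[4] read 'a'  n9⇒n10  emit P3@[3:4]
[5] read 'c'  n10⇒n1 (via fail)  emit P1@[5:5]
[6] read 'e'  n1⇒n14 (via fail)
[7] read 'e'  n14⇒n14 (via fail)
[8] read 'd'  n14⇒n15  emit P5@[7:8]
[9] read 'b'  n15⇒n9 (via fail)
[10] read 'a'  n9⇒n10  emit P3@[9:10]
[11] read 'd'  n10⇒n11 (via fail)
[12] read 'e'  n11⇒n14 (via fail)
[13] read 'e'  n14⇒n14 (via fail)
[14] read 'c'  n14⇒n1 (via fail)  emit P1@[14:14]
[15] read 'b'  n1⇒n2
[16] read 'e'  n2⇒n3
[17] read 'c'  n3⇒n4  emit P0@[14:17],P1@[17:17]
[18] read 'a'  n4⇒n5 (via fail)
[19] read 'b'  n5⇒n9 (via fail)
[20] read 'c'  n9⇒n1 (via fail)  emit P1@[20:20]
[21] read 'b'  n1⇒n2
[22] read 'e'  n2⇒n3
[23] read 'c'  n3⇒n4  emit P0@[20:23],P1@[23:23]
[24] read 'b'  n4⇒n2 (via fail)
[25] read 'a'  n2⇒n10 (via fail)  emit P3@[24:25]

Result: [[2,5],[4,3],[5,1],[8,5],[10,3],[14,1],[17,0],[17,1],[20,1],[23,0],[23,1],[25,3]]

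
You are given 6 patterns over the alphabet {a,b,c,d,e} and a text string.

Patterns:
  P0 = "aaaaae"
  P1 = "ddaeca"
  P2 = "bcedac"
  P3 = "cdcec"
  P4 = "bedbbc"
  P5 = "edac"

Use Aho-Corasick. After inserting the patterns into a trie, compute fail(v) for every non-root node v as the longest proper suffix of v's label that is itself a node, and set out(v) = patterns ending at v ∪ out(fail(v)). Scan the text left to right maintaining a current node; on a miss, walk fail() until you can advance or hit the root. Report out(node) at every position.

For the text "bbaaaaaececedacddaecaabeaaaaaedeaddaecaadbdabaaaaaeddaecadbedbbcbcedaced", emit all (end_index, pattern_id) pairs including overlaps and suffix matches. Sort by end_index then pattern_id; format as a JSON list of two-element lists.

Build automaton:
Trie nodes:
  0='ε' goto a→1 b→13 c→19 d→7 e→29
  1='a' goto a→2
  2='aa' goto a→3
  3='aaa' goto a→4
  4='aaaa' goto a→5
  5='aaaaa' goto e→6
  6='aaaaae' goto ·  ←P0
  7='d' goto d→8
  8='dd' goto a→9
  9='dda' goto e→10
  10='ddae' goto c→11
  11='ddaec' goto a→12
  12='ddaeca' goto ·  ←P1
  13='b' goto c→14 e→24
  14='bc' goto e→15
  15='bce' goto d→16
  16='bced' goto a→17
  17='bceda' goto c→18
  18='bcedac' goto ·  ←P2
  19='c' goto d→20
  20='cd' goto c→21
  21='cdc' goto e→22
  22='cdce' goto c→23
  23='cdcec' goto ·  ←P3
  24='be' goto d→25
  25='bed' goto b→26
  26='bedb' goto b→27
  27='bedbb' goto c→28
  28='bedbbc' goto ·  ←P4
  29='e' goto d→30
  30='ed' goto a→31
  31='eda' goto c→32
  32='edac' goto ·  ←P5

BFS fail/out derivation:
  n1('a'): parent n0 fail=0; on 'a' 0 → fail=0;  out ∅∪∅=∅
  n7('d'): parent n0 fail=0; on 'd' 0 → fail=0;  out ∅∪∅=∅
  n13('b'): parent n0 fail=0; on 'b' 0 → fail=0;  out ∅∪∅=∅
  n19('c'): parent n0 fail=0; on 'c' 0 → fail=0;  out ∅∪∅=∅
  n29('e'): parent n0 fail=0; on 'e' 0 → fail=0;  out ∅∪∅=∅
  n2('aa'): parent n1 fail=0; on 'a' 0 → fail=1;  out ∅∪∅=∅
  n8('dd'): parent n7 fail=0; on 'd' 0 → fail=7;  out ∅∪∅=∅
  n14('bc'): parent n13 fail=0; on 'c' 0 → fail=19;  out ∅∪∅=∅
  n20('cd'): parent n19 fail=0; on 'd' 0 → fail=7;  out ∅∪∅=∅
  n24('be'): parent n13 fail=0; on 'e' 0 → fail=29;  out ∅∪∅=∅
  n30('ed'): parent n29 fail=0; on 'd' 0 → fail=7;  out ∅∪∅=∅
  n3('aaa'): parent n2 fail=1; on 'a' 1 → fail=2;  out ∅∪∅=∅
  n9('dda'): parent n8 fail=7; on 'a' 7→0 → fail=1;  out ∅∪∅=∅
  n15('bce'): parent n14 fail=19; on 'e' 19→0 → fail=29;  out ∅∪∅=∅
  n21('cdc'): parent n20 fail=7; on 'c' 7→0 → fail=19;  out ∅∪∅=∅
  n25('bed'): parent n24 fail=29; on 'd' 29 → fail=30;  out ∅∪∅=∅
  n31('eda'): parent n30 fail=7; on 'a' 7→0 → fail=1;  out ∅∪∅=∅
  n4('aaaa'): parent n3 fail=2; on 'a' 2 → fail=3;  out ∅∪∅=∅
  n10('ddae'): parent n9 fail=1; on 'e' 1→0 → fail=29;  out ∅∪∅=∅
  n16('bced'): parent n15 fail=29; on 'd' 29 → fail=30;  out ∅∪∅=∅
  n22('cdce'): parent n21 fail=19; on 'e' 19→0 → fail=29;  out ∅∪∅=∅
  n26('bedb'): parent n25 fail=30; on 'b' 30→7→0 → fail=13;  out ∅∪∅=∅
  n32('edac'): parent n31 fail=1; on 'c' 1→0 → fail=19;  out {5}∪∅={5}
  n5('aaaaa'): parent n4 fail=3; on 'a' 3 → fail=4;  out ∅∪∅=∅
  n11('ddaec'): parent n10 fail=29; on 'c' 29→0 → fail=19;  out ∅∪∅=∅
  n17('bceda'): parent n16 fail=30; on 'a' 30 → fail=31;  out ∅∪∅=∅
  n23('cdcec'): parent n22 fail=29; on 'c' 29→0 → fail=19;  out {3}∪∅={3}
  n27('bedbb'): parent n26 fail=13; on 'b' 13→0 → fail=13;  out ∅∪∅=∅
  n6('aaaaae'): parent n5 fail=4; on 'e' 4→3→2→1→0 → fail=29;  out {0}∪∅={0}
  n12('ddaeca'): parent n11 fail=19; on 'a' 19→0 → fail=1;  out {1}∪∅={1}
  n18('bcedac'): parent n17 fail=31; on 'c' 31 → fail=32;  out {2}∪{5}={2,5}
  n28('bedbbc'): parent n27 fail=13; on 'c' 13 → fail=14;  out {4}∪∅={4}

Text stream:
i=0 'b': node 0→13
i=1 'b': node 13→13 ·f
i=2 'a': node 13→1 ·f
i=3 'a': node 1→2
i=4 'a': node 2→3
i=5 'a': node 3→4
i=6 'a': node 4→5
i=7 'e': node 5→6  → match P0@[2:7]
i=8 'c': node 6→19 ·f
i=9 'e': node 19→29 ·f
i=10 'c': node 29→19 ·f
i=11 'e': node 19→29 ·f
i=12 'd': node 29→30
i=13 'a': node 30→31
i=14 'c': node 31→32  → match P5@[11:14]
i=15 'd': node 32→20 ·f
i=16 'd': node 20→8 ·f
i=17 'a': node 8→9
i=18 'e': node 9→10
i=19 'c': node 10→11
i=20 'a': node 11→12  → match P1@[15:20]
i=21 'a': node 12→2 ·f
i=22 'b': node 2→13 ·f
i=23 'e': node 13→24
i=24 'a': node 24→1 ·f
i=25 'a': node 1→2
i=26 'a': node 2→3
i=27 'a': node 3→4
i=28 'a': node 4→5
i=29 'e': node 5→6  → match P0@[24:29]
i=30 'd': node 6→30 ·f
i=31 'e': node 30→29 ·f
i=32 'a': node 29→1 ·f
i=33 'd': node 1→7 ·f
i=34 'd': node 7→8
i=35 'a': node 8→9
i=36 'e': node 9→10
i=37 'c': node 10→11
i=38 'a': node 11→12  → match P1@[33:38]
i=39 'a': node 12→2 ·f
i=40 'd': node 2→7 ·f
i=41 'b': node 7→13 ·f
i=42 'd': node 13→7 ·f
i=43 'a': node 7→1 ·f
i=44 'b': node 1→13 ·f
i=45 'a': node 13→1 ·f
i=46 'a': node 1→2
i=47 'a': node 2→3
i=48 'a': node 3→4
i=49 'a': node 4→5
i=50 'e': node 5→6  → match P0@[45:50]
i=51 'd': node 6→30 ·f
i=52 'd': node 30→8 ·f
i=53 'a': node 8→9
i=54 'e': node 9→10
i=55 'c': node 10→11
i=56 'a': node 11→12  → match P1@[51:56]
i=57 'd': node 12→7 ·f
i=58 'b': node 7→13 ·f
i=59 'e': node 13→24
i=60 'd': node 24→25
i=61 'b': node 25→26
i=62 'b': node 26→27
i=63 'c': node 27→28  → match P4@[58:63]
i=64 'b': node 28→13 ·f
i=65 'c': node 13→14
i=66 'e': node 14→15
i=67 'd': node 15→16
i=68 'a': node 16→17
i=69 'c': node 17→18  → match P2@[64:69],P5@[66:69]
i=70 'e': node 18→29 ·f
i=71 'd': node 29→30

Result: [[7,0],[14,5],[20,1],[29,0],[38,1],[50,0],[56,1],[63,4],[69,2],[69,5]]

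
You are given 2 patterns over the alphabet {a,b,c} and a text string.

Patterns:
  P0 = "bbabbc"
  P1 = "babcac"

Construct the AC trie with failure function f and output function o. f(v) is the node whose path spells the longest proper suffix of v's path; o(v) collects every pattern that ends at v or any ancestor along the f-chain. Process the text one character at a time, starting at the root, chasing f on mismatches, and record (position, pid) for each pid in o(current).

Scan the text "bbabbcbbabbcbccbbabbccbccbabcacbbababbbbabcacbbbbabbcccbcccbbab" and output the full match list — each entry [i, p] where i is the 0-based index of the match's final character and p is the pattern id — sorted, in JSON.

Build:
Trie nodes:
  0='ε' goto b→1
  1='b' goto a→7 b→2
  2='bb' goto a→3
  3='bba' goto b→4
  4='bbab' goto b→5
  5='bbabb' goto c→6
  6='bbabbc' goto ·  ←P0
  7='ba' goto b→8
  8='bab' goto c→9
  9='babc' goto a→10
  10='babca' goto c→11
  11='babcac' goto ·  ←P1

BFS fail/out derivation:
  fail(1) 'b': from fail(0)=0 chase 'b': 0 ⇒ 0;  out=∅∪out(0)=∅
  fail(2) 'bb': from fail(1)=0 chase 'b': 0 ⇒ 1;  out=∅∪out(1)=∅
  fail(7) 'ba': from fail(1)=0 chase 'a': 0 ⇒ 0;  out=∅∪out(0)=∅
  fail(3) 'bba': from fail(2)=1 chase 'a': 1 ⇒ 7;  out=∅∪out(7)=∅
  fail(8) 'bab': from fail(7)=0 chase 'b': 0 ⇒ 1;  out=∅∪out(1)=∅
  fail(4) 'bbab': from fail(3)=7 chase 'b': 7 ⇒ 8;  out=∅∪out(8)=∅
  fail(9) 'babc': from fail(8)=1 chase 'c': 1→0 ⇒ 0;  out=∅∪out(0)=∅
  fail(5) 'bbabb': from fail(4)=8 chase 'b': 8→1 ⇒ 2;  out=∅∪out(2)=∅
  fail(10) 'babca': from fail(9)=0 chase 'a': 0 ⇒ 0;  out=∅∪out(0)=∅
  fail(6) 'bbabbc': from fail(5)=2 chase 'c': 2→1→0 ⇒ 0;  out={0}∪out(0)={0}
  fail(11) 'babcac': from fail(10)=0 chase 'c': 0 ⇒ 0;  out={1}∪out(0)={1}

Text stream:
i=0 'b': node 0→1
i=1 'b': node 1→2
i=2 'a': node 2→3
i=3 'b': node 3→4
i=4 'b': node 4→5
i=5 'c': node 5→6  emit P0@[0:5]
i=6 'b': node 6→1 ·f
i=7 'b': node 1→2
i=8 'a': node 2→3
i=9 'b': node 3→4
i=10 'b': node 4→5
i=11 'c': node 5→6  emit P0@[6:11]
i=12 'b': node 6→1 ·f
i=13 'c': node 1→0 ·f
i=14 'c': node 0→0
i=15 'b': node 0→1
i=16 'b': node 1→2
i=17 'a': node 2→3
i=18 'b': node 3→4
i=19 'b': node 4→5
i=20 'c': node 5→6  emit P0@[15:20]
i=21 'c': node 6→0 ·f
i=22 'b': node 0→1
i=23 'c': node 1→0 ·f
i=24 'c': node 0→0
i=25 'b': node 0→1
i=26 'a': node 1→7
i=27 'b': node 7→8
i=28 'c': node 8→9
i=29 'a': node 9→10
i=30 'c': node 10→11  emit P1@[25:30]
i=31 'b': node 11→1 ·f
i=32 'b': node 1→2
i=33 'a': node 2→3
i=34 'b': node 3→4
i=35 'a': node 4→7 ·f
i=36 'b': node 7→8
i=37 'b': node 8→2 ·f
i=38 'b': node 2→2 ·f
i=39 'b': node 2→2 ·f
i=40 'a': node 2→3
i=41 'b': node 3→4
i=42 'c': node 4→9 ·f
i=43 'a': node 9→10
i=44 'c': node 10→11  emit P1@[39:44]
i=45 'b': node 11→1 ·f
i=46 'b': node 1→2
i=47 'b': node 2→2 ·f
i=48 'b': node 2→2 ·f
i=49 'a': node 2→3
i=50 'b': node 3→4
i=51 'b': node 4→5
i=52 'c': node 5→6  emit P0@[47:52]
i=53 'c': node 6→0 ·f
i=54 'c': node 0→0
i=55 'b': node 0→1
i=56 'c': node 1→0 ·f
i=57 'c': node 0→0
i=58 'c': node 0→0
i=59 'b': node 0→1
i=60 'b': node 1→2
i=61 'a': node 2→3
i=62 'b': node 3→4

All matches (sorted): [[5,0],[11,0],[20,0],[30,1],[44,1],[52,0]]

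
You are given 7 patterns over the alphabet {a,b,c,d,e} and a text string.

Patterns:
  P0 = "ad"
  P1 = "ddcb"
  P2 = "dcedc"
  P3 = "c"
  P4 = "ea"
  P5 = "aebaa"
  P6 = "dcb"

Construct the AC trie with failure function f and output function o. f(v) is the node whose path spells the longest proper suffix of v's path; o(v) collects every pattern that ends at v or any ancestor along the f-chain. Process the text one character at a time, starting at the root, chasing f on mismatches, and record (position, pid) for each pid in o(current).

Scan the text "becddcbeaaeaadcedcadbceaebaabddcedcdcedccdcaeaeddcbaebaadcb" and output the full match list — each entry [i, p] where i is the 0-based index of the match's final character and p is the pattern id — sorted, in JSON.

Build automaton:
Trie nodes:
  n0 'ε': a→1 c→11 d→3 e→12
  n1 'a': d→2 e→14
  n2 'ad': ·  ←P0
  n3 'd': c→7 d→4
  n4 'dd': c→5
  n5 'ddc': b→6
  n6 'ddcb': ·  ←P1
  n7 'dc': b→18 e→8
  n8 'dce': d→9
  n9 'dced': c→10
  n10 'dcedc': ·  ←P2
  n11 'c': ·  ←P3
  n12 'e': a→13
  n13 'ea': ·  ←P4
  n14 'ae': b→15
  n15 'aeb': a→16
  n16 'aeba': a→17
  n17 'aebaa': ·  ←P5
  n18 'dcb': ·  ←P6

Failure links (BFS by depth):
  n1('a'): parent n0 fail=0; on 'a' 0 → fail=0;  out ∅∪∅=∅
  n3('d'): parent n0 fail=0; on 'd' 0 → fail=0;  out ∅∪∅=∅
  n11('c'): parent n0 fail=0; on 'c' 0 → fail=0;  out {3}∪∅={3}
  n12('e'): parent n0 fail=0; on 'e' 0 → fail=0;  out ∅∪∅=∅
  n2('ad'): parent n1 fail=0; on 'd' 0 → fail=3;  out {0}∪∅={0}
  n4('dd'): parent n3 fail=0; on 'd' 0 → fail=3;  out ∅∪∅=∅
  n7('dc'): parent n3 fail=0; on 'c' 0 → fail=11;  out ∅∪{3}={3}
  n13('ea'): parent n12 fail=0; on 'a' 0 → fail=1;  out {4}∪∅={4}
  n14('ae'): parent n1 fail=0; on 'e' 0 → fail=12;  out ∅∪∅=∅
  n5('ddc'): parent n4 fail=3; on 'c' 3 → fail=7;  out ∅∪{3}={3}
  n8('dce'): parent n7 fail=11; on 'e' 11→0 → fail=12;  out ∅∪∅=∅
  n15('aeb'): parent n14 fail=12; on 'b' 12→0 → fail=0;  out ∅∪∅=∅
  n18('dcb'): parent n7 fail=11; on 'b' 11→0 → fail=0;  out {6}∪∅={6}
  n6('ddcb'): parent n5 fail=7; on 'b' 7 → fail=18;  out {1}∪{6}={1,6}
  n9('dced'): parent n8 fail=12; on 'd' 12→0 → fail=3;  out ∅∪∅=∅
  n16('aeba'): parent n15 fail=0; on 'a' 0 → fail=1;  out ∅∪∅=∅
  n10('dcedc'): parent n9 fail=3; on 'c' 3 → fail=7;  out {2}∪{3}={2,3}
  n17('aebaa'): parent n16 fail=1; on 'a' 1→0 → fail=1;  out {5}∪∅={5}

Run:
i=0 'b': node 0→0
i=1 'e': node 0→12
i=2 'c': node 12→11 ·f  ** P3@[2:2]
i=3 'd': node 11→3 ·f
i=4 'd': node 3→4
i=5 'c': node 4→5  ** P3@[5:5]
i=6 'b': node 5→6  ** P1@[3:6],P6@[4:6]
i=7 'e': node 6→12 ·f
i=8 'a': node 12→13  ** P4@[7:8]
i=9 'a': node 13→1 ·f
i=10 'e': node 1→14
i=11 'a': node 14→13 ·f  ** P4@[10:11]
i=12 'a': node 13→1 ·f
i=13 'd': node 1→2  ** P0@[12:13]
i=14 'c': node 2→7 ·f  ** P3@[14:14]
i=15 'e': node 7→8
i=16 'd': node 8→9
i=17 'c': node 9→10  ** P2@[13:17],P3@[17:17]
i=18 'a': node 10→1 ·f
i=19 'd': node 1→2  ** P0@[18:19]
i=20 'b': node 2→0 ·f
i=21 'c': node 0→11  ** P3@[21:21]
i=22 'e': node 11→12 ·f
i=23 'a': node 12→13  ** P4@[22:23]
i=24 'e': node 13→14 ·f
i=25 'b': node 14→15
i=26 'a': node 15→16
i=27 'a': node 16→17  ** P5@[23:27]
i=28 'b': node 17→0 ·f
i=29 'd': node 0→3
i=30 'd': node 3→4
i=31 'c': node 4→5  ** P3@[31:31]
i=32 'e': node 5→8 ·f
i=33 'd': node 8→9
i=34 'c': node 9→10  ** P2@[30:34],P3@[34:34]
i=35 'd': node 10→3 ·f
i=36 'c': node 3→7  ** P3@[36:36]
i=37 'e': node 7→8
i=38 'd': node 8→9
i=39 'c': node 9→10  ** P2@[35:39],P3@[39:39]
i=40 'c': node 10→11 ·f  ** P3@[40:40]
i=41 'd': node 11→3 ·f
i=42 'c': node 3→7  ** P3@[42:42]
i=43 'a': node 7→1 ·f
i=44 'e': node 1→14
i=45 'a': node 14→13 ·f  ** P4@[44:45]
i=46 'e': node 13→14 ·f
i=47 'd': node 14→3 ·f
i=48 'd': node 3→4
i=49 'c': node 4→5  ** P3@[49:49]
i=50 'b': node 5→6  ** P1@[47:50],P6@[48:50]
i=51 'a': node 6→1 ·f
i=52 'e': node 1→14
i=53 'b': node 14→15
i=54 'a': node 15→16
i=55 'a': node 16→17  ** P5@[51:55]
i=56 'd': node 17→2 ·f  ** P0@[55:56]
i=57 'c': node 2→7 ·f  ** P3@[57:57]
i=58 'b': node 7→18  ** P6@[56:58]

All matches (sorted): [[2,3],[5,3],[6,1],[6,6],[8,4],[11,4],[13,0],[14,3],[17,2],[17,3],[19,0],[21,3],[23,4],[27,5],[31,3],[34,2],[34,3],[36,3],[39,2],[39,3],[40,3],[42,3],[45,4],[49,3],[50,1],[50,6],[55,5],[56,0],[57,3],[58,6]]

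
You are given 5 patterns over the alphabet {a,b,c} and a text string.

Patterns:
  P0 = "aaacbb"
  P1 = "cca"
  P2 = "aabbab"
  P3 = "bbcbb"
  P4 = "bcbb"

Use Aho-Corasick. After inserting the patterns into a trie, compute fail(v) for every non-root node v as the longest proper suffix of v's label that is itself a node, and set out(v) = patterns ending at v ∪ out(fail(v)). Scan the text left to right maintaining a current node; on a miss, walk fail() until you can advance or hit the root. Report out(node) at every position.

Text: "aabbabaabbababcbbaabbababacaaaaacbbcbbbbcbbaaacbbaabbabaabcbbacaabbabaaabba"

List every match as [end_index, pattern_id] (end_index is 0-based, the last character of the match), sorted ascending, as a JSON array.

Construct AC machine:
Trie nodes:
  0='ε' goto a→1 b→14 c→7
  1='a' goto a→2
  2='aa' goto a→3 b→10
  3='aaa' goto c→4
  4='aaac' goto b→5
  5='aaacb' goto b→6
  6='aaacbb' goto ·  ←P0
  7='c' goto c→8
  8='cc' goto a→9
  9='cca' goto ·  ←P1
  10='aab' goto b→11
  11='aabb' goto a→12
  12='aabba' goto b→13
  13='aabbab' goto ·  ←P2
  14='b' goto b→15 c→19
  15='bb' goto c→16
  16='bbc' goto b→17
  17='bbcb' goto b→18
  18='bbcbb' goto ·  ←P3
  19='bc' goto b→20
  20='bcb' goto b→21
  21='bcbb' goto ·  ←P4

Failure links (BFS by depth):
  fail(1) 'a': from fail(0)=0 chase 'a': 0 ⇒ 0;  out=∅∪out(0)=∅
  fail(7) 'c': from fail(0)=0 chase 'c': 0 ⇒ 0;  out=∅∪out(0)=∅
  fail(14) 'b': from fail(0)=0 chase 'b': 0 ⇒ 0;  out=∅∪out(0)=∅
  fail(2) 'aa': from fail(1)=0 chase 'a': 0 ⇒ 1;  out=∅∪out(1)=∅
  fail(8) 'cc': from fail(7)=0 chase 'c': 0 ⇒ 7;  out=∅∪out(7)=∅
  fail(15) 'bb': from fail(14)=0 chase 'b': 0 ⇒ 14;  out=∅∪out(14)=∅
  fail(19) 'bc': from fail(14)=0 chase 'c': 0 ⇒ 7;  out=∅∪out(7)=∅
  fail(3) 'aaa': from fail(2)=1 chase 'a': 1 ⇒ 2;  out=∅∪out(2)=∅
  fail(9) 'cca': from fail(8)=7 chase 'a': 7→0 ⇒ 1;  out={1}∪out(1)={1}
  fail(10) 'aab': from fail(2)=1 chase 'b': 1→0 ⇒ 14;  out=∅∪out(14)=∅
  fail(16) 'bbc': from fail(15)=14 chase 'c': 14 ⇒ 19;  out=∅∪out(19)=∅
  fail(20) 'bcb': from fail(19)=7 chase 'b': 7→0 ⇒ 14;  out=∅∪out(14)=∅
  fail(4) 'aaac': from fail(3)=2 chase 'c': 2→1→0 ⇒ 7;  out=∅∪out(7)=∅
  fail(11) 'aabb': from fail(10)=14 chase 'b': 14 ⇒ 15;  out=∅∪out(15)=∅
  fail(17) 'bbcb': from fail(16)=19 chase 'b': 19 ⇒ 20;  out=∅∪out(20)=∅
  fail(21) 'bcbb': from fail(20)=14 chase 'b': 14 ⇒ 15;  out={4}∪out(15)={4}
  fail(5) 'aaacb': from fail(4)=7 chase 'b': 7→0 ⇒ 14;  out=∅∪out(14)=∅
  fail(12) 'aabba': from fail(11)=15 chase 'a': 15→14→0 ⇒ 1;  out=∅∪out(1)=∅
  fail(18) 'bbcbb': from fail(17)=20 chase 'b': 20 ⇒ 21;  out={3}∪out(21)={3,4}
  fail(6) 'aaacbb': from fail(5)=14 chase 'b': 14 ⇒ 15;  out={0}∪out(15)={0}
  fail(13) 'aabbab': from fail(12)=1 chase 'b': 1→0 ⇒ 14;  out={2}∪out(14)={2}

Run:
pos 0 'a': at 1
pos 1 'a': at 2
pos 2 'b': at 10
pos 3 'b': at 11
pos 4 'a': at 12
pos 5 'b': at 13  → match P2@[0:5]
pos 6 'a': at 1 ·f
pos 7 'a': at 2
pos 8 'b': at 10
pos 9 'b': at 11
pos 10 'a': at 12
pos 11 'b': at 13  → match P2@[6:11]
pos 12 'a': at 1 ·f
pos 13 'b': at 14 ·f
pos 14 'c': at 19
pos 15 'b': at 20
pos 16 'b': at 21  → match P4@[13:16]
pos 17 'a': at 1 ·f
pos 18 'a': at 2
pos 19 'b': at 10
pos 20 'b': at 11
pos 21 'a': at 12
pos 22 'b': at 13  → match P2@[17:22]
pos 23 'a': at 1 ·f
pos 24 'b': at 14 ·f
pos 25 'a': at 1 ·f
pos 26 'c': at 7 ·f
pos 27 'a': at 1 ·f
pos 28 'a': at 2
pos 29 'a': at 3
pos 30 'a': at 3 ·f
pos 31 'a': at 3 ·f
pos 32 'c': at 4
pos 33 'b': at 5
pos 34 'b': at 6  → match P0@[29:34]
pos 35 'c': at 16 ·f
pos 36 'b': at 17
pos 37 'b': at 18  → match P3@[33:37],P4@[34:37]
pos 38 'b': at 15 ·f
pos 39 'b': at 15 ·f
pos 40 'c': at 16
pos 41 'b': at 17
pos 42 'b': at 18  → match P3@[38:42],P4@[39:42]
pos 43 'a': at 1 ·f
pos 44 'a': at 2
pos 45 'a': at 3
pos 46 'c': at 4
pos 47 'b': at 5
pos 48 'b': at 6  → match P0@[43:48]
pos 49 'a': at 1 ·f
pos 50 'a': at 2
pos 51 'b': at 10
pos 52 'b': at 11
pos 53 'a': at 12
pos 54 'b': at 13  → match P2@[49:54]
pos 55 'a': at 1 ·f
pos 56 'a': at 2
pos 57 'b': at 10
pos 58 'c': at 19 ·f
pos 59 'b': at 20
pos 60 'b': at 21  → match P4@[57:60]
pos 61 'a': at 1 ·f
pos 62 'c': at 7 ·f
pos 63 'a': at 1 ·f
pos 64 'a': at 2
pos 65 'b': at 10
pos 66 'b': at 11
pos 67 'a': at 12
pos 68 'b': at 13  → match P2@[63:68]
pos 69 'a': at 1 ·f
pos 70 'a': at 2
pos 71 'a': at 3
pos 72 'b': at 10 ·f
pos 73 'b': at 11
pos 74 'a': at 12

All matches (sorted): [[5,2],[11,2],[16,4],[22,2],[34,0],[37,3],[37,4],[42,3],[42,4],[48,0],[54,2],[60,4],[68,2]]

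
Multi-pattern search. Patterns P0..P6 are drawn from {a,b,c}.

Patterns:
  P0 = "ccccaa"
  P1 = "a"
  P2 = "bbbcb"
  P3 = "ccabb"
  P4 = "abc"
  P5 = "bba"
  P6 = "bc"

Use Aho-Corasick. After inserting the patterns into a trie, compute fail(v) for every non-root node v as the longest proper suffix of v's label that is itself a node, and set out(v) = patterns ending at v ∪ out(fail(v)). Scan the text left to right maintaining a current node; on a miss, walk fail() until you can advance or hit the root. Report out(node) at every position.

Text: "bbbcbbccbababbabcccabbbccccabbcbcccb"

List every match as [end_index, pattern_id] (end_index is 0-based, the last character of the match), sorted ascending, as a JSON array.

Build:
Trie (insert patterns):
  n0 'ε': a→7 b→8 c→1
  n1 'c': c→2
  n2 'cc': a→13 c→3
  n3 'ccc': c→4
  n4 'cccc': a→5
  n5 'cccca': a→6
  n6 'ccccaa': ·  [P0 ends]
  n7 'a': b→16  [P1 ends]
  n8 'b': b→9 c→19
  n9 'bb': a→18 b→10
  n10 'bbb': c→11
  n11 'bbbc': b→12
  n12 'bbbcb': ·  [P2 ends]
  n13 'cca': b→14
  n14 'ccab': b→15
  n15 'ccabb': ·  [P3 ends]
  n16 'ab': c→17
  n17 'abc': ·  [P4 ends]
  n18 'bba': ·  [P5 ends]
  n19 'bc': ·  [P6 ends]

Failure links (BFS by depth):
  n1('c'): parent n0 fail=0; on 'c' 0 → fail=0;  out ∅∪∅=∅
  n7('a'): parent n0 fail=0; on 'a' 0 → fail=0;  out {1}∪∅={1}
  n8('b'): parent n0 fail=0; on 'b' 0 → fail=0;  out ∅∪∅=∅
  n2('cc'): parent n1 fail=0; on 'c' 0 → fail=1;  out ∅∪∅=∅
  n9('bb'): parent n8 fail=0; on 'b' 0 → fail=8;  out ∅∪∅=∅
  n16('ab'): parent n7 fail=0; on 'b' 0 → fail=8;  out ∅∪∅=∅
  n19('bc'): parent n8 fail=0; on 'c' 0 → fail=1;  out {6}∪∅={6}
  n3('ccc'): parent n2 fail=1; on 'c' 1 → fail=2;  out ∅∪∅=∅
  n10('bbb'): parent n9 fail=8; on 'b' 8 → fail=9;  out ∅∪∅=∅
  n13('cca'): parent n2 fail=1; on 'a' 1→0 → fail=7;  out ∅∪{1}={1}
  n17('abc'): parent n16 fail=8; on 'c' 8 → fail=19;  out {4}∪{6}={4,6}
  n18('bba'): parent n9 fail=8; on 'a' 8→0 → fail=7;  out {5}∪{1}={1,5}
  n4('cccc'): parent n3 fail=2; on 'c' 2 → fail=3;  out ∅∪∅=∅
  n11('bbbc'): parent n10 fail=9; on 'c' 9→8 → fail=19;  out ∅∪{6}={6}
  n14('ccab'): parent n13 fail=7; on 'b' 7 → fail=16;  out ∅∪∅=∅
  n5('cccca'): parent n4 fail=3; on 'a' 3→2 → fail=13;  out ∅∪{1}={1}
  n12('bbbcb'): parent n11 fail=19; on 'b' 19→1→0 → fail=8;  out {2}∪∅={2}
  n15('ccabb'): parent n14 fail=16; on 'b' 16→8 → fail=9;  out {3}∪∅={3}
  n6('ccccaa'): parent n5 fail=13; on 'a' 13→7→0 → fail=7;  out {0}∪{1}={0,1}

Text stream:
pos 0 'b': at 8
pos 1 'b': at 9
pos 2 'b': at 10
pos 3 'c': at 11  → match P6@[2:3]
pos 4 'b': at 12  → match P2@[0:4]
pos 5 'b': at 9 (via fail)
pos 6 'c': at 19 (via fail)  → match P6@[5:6]
pos 7 'c': at 2 (via fail)
pos 8 'b': at 8 (via fail)
pos 9 'a': at 7 (via fail)  → match P1@[9:9]
pos 10 'b': at 16
pos 11 'a': at 7 (via fail)  → match P1@[11:11]
pos 12 'b': at 16
pos 13 'b': at 9 (via fail)
pos 14 'a': at 18  → match P1@[14:14],P5@[12:14]
pos 15 'b': at 16 (via fail)
pos 16 'c': at 17  → match P4@[14:16],P6@[15:16]
pos 17 'c': at 2 (via fail)
pos 18 'c': at 3
pos 19 'a': at 13 (via fail)  → match P1@[19:19]
pos 20 'b': at 14
pos 21 'b': at 15  → match P3@[17:21]
pos 22 'b': at 10 (via fail)
pos 23 'c': at 11  → match P6@[22:23]
pos 24 'c': at 2 (via fail)
pos 25 'c': at 3
pos 26 'c': at 4
pos 27 'a': at 5  → match P1@[27:27]
pos 28 'b': at 14 (via fail)
pos 29 'b': at 15  → match P3@[25:29]
pos 30 'c': at 19 (via fail)  → match P6@[29:30]
pos 31 'b': at 8 (via fail)
pos 32 'c': at 19  → match P6@[31:32]
pos 33 'c': at 2 (via fail)
pos 34 'c': at 3
pos 35 'b': at 8 (via fail)

Matches: [[3,6],[4,2],[6,6],[9,1],[11,1],[14,1],[14,5],[16,4],[16,6],[19,1],[21,3],[23,6],[27,1],[29,3],[30,6],[32,6]]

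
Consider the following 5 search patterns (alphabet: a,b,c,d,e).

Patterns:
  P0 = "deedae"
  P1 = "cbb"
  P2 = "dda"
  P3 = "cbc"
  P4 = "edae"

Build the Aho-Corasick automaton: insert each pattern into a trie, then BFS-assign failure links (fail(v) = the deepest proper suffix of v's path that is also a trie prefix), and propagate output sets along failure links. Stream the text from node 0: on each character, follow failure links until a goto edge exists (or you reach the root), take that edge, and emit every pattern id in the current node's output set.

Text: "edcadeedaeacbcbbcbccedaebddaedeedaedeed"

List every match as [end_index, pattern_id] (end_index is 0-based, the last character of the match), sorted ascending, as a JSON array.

Build automaton:
Trie (insert patterns):
  0='ε' goto c→7 d→1 e→13
  1='d' goto d→10 e→2
  2='de' goto e→3
  3='dee' goto d→4
  4='deed' goto a→5
  5='deeda' goto e→6
  6='deedae' goto ·  ←P0
  7='c' goto b→8
  8='cb' goto b→9 c→12
  9='cbb' goto ·  ←P1
  10='dd' goto a→11
  11='dda' goto ·  ←P2
  12='cbc' goto ·  ←P3
  13='e' goto d→14
  14='ed' goto a→15
  15='eda' goto e→16
  16='edae' goto ·  ←P4

BFS fail/out derivation:
  n1('d'): parent n0 fail=0; on 'd' 0 → fail=0;  out ∅∪∅=∅
  n7('c'): parent n0 fail=0; on 'c' 0 → fail=0;  out ∅∪∅=∅
  n13('e'): parent n0 fail=0; on 'e' 0 → fail=0;  out ∅∪∅=∅
  n2('de'): parent n1 fail=0; on 'e' 0 → fail=13;  out ∅∪∅=∅
  n8('cb'): parent n7 fail=0; on 'b' 0 → fail=0;  out ∅∪∅=∅
  n10('dd'): parent n1 fail=0; on 'd' 0 → fail=1;  out ∅∪∅=∅
  n14('ed'): parent n13 fail=0; on 'd' 0 → fail=1;  out ∅∪∅=∅
  n3('dee'): parent n2 fail=13; on 'e' 13→0 → fail=13;  out ∅∪∅=∅
  n9('cbb'): parent n8 fail=0; on 'b' 0 → fail=0;  out {1}∪∅={1}
  n11('dda'): parent n10 fail=1; on 'a' 1→0 → fail=0;  out {2}∪∅={2}
  n12('cbc'): parent n8 fail=0; on 'c' 0 → fail=7;  out {3}∪∅={3}
  n15('eda'): parent n14 fail=1; on 'a' 1→0 → fail=0;  out ∅∪∅=∅
  n4('deed'): parent n3 fail=13; on 'd' 13 → fail=14;  out ∅∪∅=∅
  n16('edae'): parent n15 fail=0; on 'e' 0 → fail=13;  out {4}∪∅={4}
  n5('deeda'): parent n4 fail=14; on 'a' 14 → fail=15;  out ∅∪∅=∅
  n6('deedae'): parent n5 fail=15; on 'e' 15 → fail=16;  out {0}∪{4}={0,4}

Scan:
[0] read 'e'  n0⇒n13
[1] read 'd'  n13⇒n14
[2] read 'c'  n14⇒n7 (fail-walked)
[3] read 'a'  n7⇒n0 (fail-walked)
[4] read 'd'  n0⇒n1
[5] read 'e'  n1⇒n2
[6] read 'e'  n2⇒n3
[7] read 'd'  n3⇒n4
[8] read 'a'  n4⇒n5
[9] read 'e'  n5⇒n6  → match P0@[4:9],P4@[6:9]
[10] read 'a'  n6⇒n0 (fail-walked)
[11] read 'c'  n0⇒n7
[12] read 'b'  n7⇒n8
[13] read 'c'  n8⇒n12  → match P3@[11:13]
[14] read 'b'  n12⇒n8 (fail-walked)
[15] read 'b'  n8⇒n9  → match P1@[13:15]
[16] read 'c'  n9⇒n7 (fail-walked)
[17] read 'b'  n7⇒n8
[18] read 'c'  n8⇒n12  → match P3@[16:18]
[19] read 'c'  n12⇒n7 (fail-walked)
[20] read 'e'  n7⇒n13 (fail-walked)
[21] read 'd'  n13⇒n14
[22] read 'a'  n14⇒n15
[23] read 'e'  n15⇒n16  → match P4@[20:23]
[24] read 'b'  n16⇒n0 (fail-walked)
[25] read 'd'  n0⇒n1
[26] read 'd'  n1⇒n10
[27] read 'a'  n10⇒n11  → match P2@[25:27]
[28] read 'e'  n11⇒n13 (fail-walked)
[29] read 'd'  n13⇒n14
[30] read 'e'  n14⇒n2 (fail-walked)
[31] read 'e'  n2⇒n3
[32] read 'd'  n3⇒n4
[33] read 'a'  n4⇒n5
[34] read 'e'  n5⇒n6  → match P0@[29:34],P4@[31:34]
[35] read 'd'  n6⇒n14 (fail-walked)
[36] read 'e'  n14⇒n2 (fail-walked)
[37] read 'e'  n2⇒n3
[38] read 'd'  n3⇒n4

All matches (sorted): [[9,0],[9,4],[13,3],[15,1],[18,3],[23,4],[27,2],[34,0],[34,4]]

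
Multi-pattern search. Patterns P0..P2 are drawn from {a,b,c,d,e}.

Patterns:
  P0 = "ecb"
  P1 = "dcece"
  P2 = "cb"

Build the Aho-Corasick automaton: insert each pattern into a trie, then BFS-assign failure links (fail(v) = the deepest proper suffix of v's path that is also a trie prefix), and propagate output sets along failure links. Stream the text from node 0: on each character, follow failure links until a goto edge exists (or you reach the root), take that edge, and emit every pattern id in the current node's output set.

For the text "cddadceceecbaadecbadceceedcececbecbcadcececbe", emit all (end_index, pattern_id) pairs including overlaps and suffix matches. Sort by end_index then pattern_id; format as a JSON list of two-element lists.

Construct AC machine:
Trie (insert patterns):
  n0 'ε': c→9 d→4 e→1
  n1 'e': c→2
  n2 'ec': b→3
  n3 'ecb': ·  [P0 ends]
  n4 'd': c→5
  n5 'dc': e→6
  n6 'dce': c→7
  n7 'dcec': e→8
  n8 'dcece': ·  [P1 ends]
  n9 'c': b→10
  n10 'cb': ·  [P2 ends]

BFS fail/out derivation:
  fail(1) 'e': from fail(0)=0 chase 'e': 0 ⇒ 0;  out=∅∪out(0)=∅
  fail(4) 'd': from fail(0)=0 chase 'd': 0 ⇒ 0;  out=∅∪out(0)=∅
  fail(9) 'c': from fail(0)=0 chase 'c': 0 ⇒ 0;  out=∅∪out(0)=∅
  fail(2) 'ec': from fail(1)=0 chase 'c': 0 ⇒ 9;  out=∅∪out(9)=∅
  fail(5) 'dc': from fail(4)=0 chase 'c': 0 ⇒ 9;  out=∅∪out(9)=∅
  fail(10) 'cb': from fail(9)=0 chase 'b': 0 ⇒ 0;  out={2}∪out(0)={2}
  fail(3) 'ecb': from fail(2)=9 chase 'b': 9 ⇒ 10;  out={0}∪out(10)={0,2}
  fail(6) 'dce': from fail(5)=9 chase 'e': 9→0 ⇒ 1;  out=∅∪out(1)=∅
  fail(7) 'dcec': from fail(6)=1 chase 'c': 1 ⇒ 2;  out=∅∪out(2)=∅
  fail(8) 'dcece': from fail(7)=2 chase 'e': 2→9→0 ⇒ 1;  out={1}∪out(1)={1}

Run:
[0] read 'c'  n0⇒n9
[1] read 'd'  n9⇒n4 ·f
[2] read 'd'  n4⇒n4 ·f
[3] read 'a'  n4⇒n0 ·f
[4] read 'd'  n0⇒n4
[5] read 'c'  n4⇒n5
[6] read 'e'  n5⇒n6
[7] read 'c'  n6⇒n7
[8] read 'e'  n7⇒n8  emit P1@[4:8]
[9] read 'e'  n8⇒n1 ·f
[10] read 'c'  n1⇒n2
[11] read 'b'  n2⇒n3  emit P0@[9:11],P2@[10:11]
[12] read 'a'  n3⇒n0 ·f
[13] read 'a'  n0⇒n0
[14] read 'd'  n0⇒n4
[15] read 'e'  n4⇒n1 ·f
[16] read 'c'  n1⇒n2
[17] read 'b'  n2⇒n3  emit P0@[15:17],P2@[16:17]
[18] read 'a'  n3⇒n0 ·f
[19] read 'd'  n0⇒n4
[20] read 'c'  n4⇒n5
[21] read 'e'  n5⇒n6
[22] read 'c'  n6⇒n7
[23] read 'e'  n7⇒n8  emit P1@[19:23]
[24] read 'e'  n8⇒n1 ·f
[25] read 'd'  n1⇒n4 ·f
[26] read 'c'  n4⇒n5
[27] read 'e'  n5⇒n6
[28] read 'c'  n6⇒n7
[29] read 'e'  n7⇒n8  emit P1@[25:29]
[30] read 'c'  n8⇒n2 ·f
[31] read 'b'  n2⇒n3  emit P0@[29:31],P2@[30:31]
[32] read 'e'  n3⇒n1 ·f
[33] read 'c'  n1⇒n2
[34] read 'b'  n2⇒n3  emit P0@[32:34],P2@[33:34]
[35] read 'c'  n3⇒n9 ·f
[36] read 'a'  n9⇒n0 ·f
[37] read 'd'  n0⇒n4
[38] read 'c'  n4⇒n5
[39] read 'e'  n5⇒n6
[40] read 'c'  n6⇒n7
[41] read 'e'  n7⇒n8  emit P1@[37:41]
[42] read 'c'  n8⇒n2 ·f
[43] read 'b'  n2⇒n3  emit P0@[41:43],P2@[42:43]
[44] read 'e'  n3⇒n1 ·f

Matches: [[8,1],[11,0],[11,2],[17,0],[17,2],[23,1],[29,1],[31,0],[31,2],[34,0],[34,2],[41,1],[43,0],[43,2]]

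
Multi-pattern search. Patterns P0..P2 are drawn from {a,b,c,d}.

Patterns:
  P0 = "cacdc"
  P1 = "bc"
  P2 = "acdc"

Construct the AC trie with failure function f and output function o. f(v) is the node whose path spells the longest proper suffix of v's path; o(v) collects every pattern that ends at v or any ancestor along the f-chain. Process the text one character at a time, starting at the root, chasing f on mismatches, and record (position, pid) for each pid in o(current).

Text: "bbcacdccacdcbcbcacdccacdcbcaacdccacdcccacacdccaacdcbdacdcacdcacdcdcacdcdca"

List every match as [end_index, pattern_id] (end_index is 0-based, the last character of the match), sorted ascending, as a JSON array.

Build:
Trie (insert patterns):
  0='ε' goto a→8 b→6 c→1
  1='c' goto a→2
  2='ca' goto c→3
  3='cac' goto d→4
  4='cacd' goto c→5
  5='cacdc' goto ·  [P0 ends]
  6='b' goto c→7
  7='bc' goto ·  [P1 ends]
  8='a' goto c→9
  9='ac' goto d→10
  10='acd' goto c→11
  11='acdc' goto ·  [P2 ends]

Failure links (BFS by depth):
  fail(1) 'c': from fail(0)=0 chase 'c': 0 ⇒ 0;  out=∅∪out(0)=∅
  fail(6) 'b': from fail(0)=0 chase 'b': 0 ⇒ 0;  out=∅∪out(0)=∅
  fail(8) 'a': from fail(0)=0 chase 'a': 0 ⇒ 0;  out=∅∪out(0)=∅
  fail(2) 'ca': from fail(1)=0 chase 'a': 0 ⇒ 8;  out=∅∪out(8)=∅
  fail(7) 'bc': from fail(6)=0 chase 'c': 0 ⇒ 1;  out={1}∪out(1)={1}
  fail(9) 'ac': from fail(8)=0 chase 'c': 0 ⇒ 1;  out=∅∪out(1)=∅
  fail(3) 'cac': from fail(2)=8 chase 'c': 8 ⇒ 9;  out=∅∪out(9)=∅
  fail(10) 'acd': from fail(9)=1 chase 'd': 1→0 ⇒ 0;  out=∅∪out(0)=∅
  fail(4) 'cacd': from fail(3)=9 chase 'd': 9 ⇒ 10;  out=∅∪out(10)=∅
  fail(11) 'acdc': from fail(10)=0 chase 'c': 0 ⇒ 1;  out={2}∪out(1)={2}
  fail(5) 'cacdc': from fail(4)=10 chase 'c': 10 ⇒ 11;  out={0}∪out(11)={0,2}

Run:
i=0 'b': node 0→6
i=1 'b': node 6→6 (via fail)
i=2 'c': node 6→7  emit P1@[1:2]
i=3 'a': node 7→2 (via fail)
i=4 'c': node 2→3
i=5 'd': node 3→4
i=6 'c': node 4→5  emit P0@[2:6],P2@[3:6]
i=7 'c': node 5→1 (via fail)
i=8 'a': node 1→2
i=9 'c': node 2→3
i=10 'd': node 3→4
i=11 'c': node 4→5  emit P0@[7:11],P2@[8:11]
i=12 'b': node 5→6 (via fail)
i=13 'c': node 6→7  emit P1@[12:13]
i=14 'b': node 7→6 (via fail)
i=15 'c': node 6→7  emit P1@[14:15]
i=16 'a': node 7→2 (via fail)
i=17 'c': node 2→3
i=18 'd': node 3→4
i=19 'c': node 4→5  emit P0@[15:19],P2@[16:19]
i=20 'c': node 5→1 (via fail)
i=21 'a': node 1→2
i=22 'c': node 2→3
i=23 'd': node 3→4
i=24 'c': node 4→5  emit P0@[20:24],P2@[21:24]
i=25 'b': node 5→6 (via fail)
i=26 'c': node 6→7  emit P1@[25:26]
i=27 'a': node 7→2 (via fail)
i=28 'a': node 2→8 (via fail)
i=29 'c': node 8→9
i=30 'd': node 9→10
i=31 'c': node 10→11  emit P2@[28:31]
i=32 'c': node 11→1 (via fail)
i=33 'a': node 1→2
i=34 'c': node 2→3
i=35 'd': node 3→4
i=36 'c': node 4→5  emit P0@[32:36],P2@[33:36]
i=37 'c': node 5→1 (via fail)
i=38 'c': node 1→1 (via fail)
i=39 'a': node 1→2
i=40 'c': node 2→3
i=41 'a': node 3→2 (via fail)
i=42 'c': node 2→3
i=43 'd': node 3→4
i=44 'c': node 4→5  emit P0@[40:44],P2@[41:44]
i=45 'c': node 5→1 (via fail)
i=46 'a': node 1→2
i=47 'a': node 2→8 (via fail)
i=48 'c': node 8→9
i=49 'd': node 9→10
i=50 'c': node 10→11  emit P2@[47:50]
i=51 'b': node 11→6 (via fail)
i=52 'd': node 6→0 (via fail)
i=53 'a': node 0→8
i=54 'c': node 8→9
i=55 'd': node 9→10
i=56 'c': node 10→11  emit P2@[53:56]
i=57 'a': node 11→2 (via fail)
i=58 'c': node 2→3
i=59 'd': node 3→4
i=60 'c': node 4→5  emit P0@[56:60],P2@[57:60]
i=61 'a': node 5→2 (via fail)
i=62 'c': node 2→3
i=63 'd': node 3→4
i=64 'c': node 4→5  emit P0@[60:64],P2@[61:64]
i=65 'd': node 5→0 (via fail)
i=66 'c': node 0→1
i=67 'a': node 1→2
i=68 'c': node 2→3
i=69 'd': node 3→4
i=70 'c': node 4→5  emit P0@[66:70],P2@[67:70]
i=71 'd': node 5→0 (via fail)
i=72 'c': node 0→1
i=73 'a': node 1→2

Matches: [[2,1],[6,0],[6,2],[11,0],[11,2],[13,1],[15,1],[19,0],[19,2],[24,0],[24,2],[26,1],[31,2],[36,0],[36,2],[44,0],[44,2],[50,2],[56,2],[60,0],[60,2],[64,0],[64,2],[70,0],[70,2]]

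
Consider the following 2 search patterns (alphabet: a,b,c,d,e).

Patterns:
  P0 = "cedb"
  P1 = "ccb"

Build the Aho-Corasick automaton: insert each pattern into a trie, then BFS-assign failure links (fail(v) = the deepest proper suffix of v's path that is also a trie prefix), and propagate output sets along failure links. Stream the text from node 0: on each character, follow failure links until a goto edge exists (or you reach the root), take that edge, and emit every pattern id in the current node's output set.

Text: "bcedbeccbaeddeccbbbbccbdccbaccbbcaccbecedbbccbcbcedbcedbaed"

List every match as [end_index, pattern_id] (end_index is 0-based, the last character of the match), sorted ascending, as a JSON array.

Build:
Trie (insert patterns):
  0='ε' goto c→1
  1='c' goto c→5 e→2
  2='ce' goto d→3
  3='ced' goto b→4
  4='cedb' goto ·  ←P0
  5='cc' goto b→6
  6='ccb' goto ·  ←P1

BFS fail/out derivation:
  fail(1) 'c': from fail(0)=0 chase 'c': 0 ⇒ 0;  out=∅∪out(0)=∅
  fail(2) 'ce': from fail(1)=0 chase 'e': 0 ⇒ 0;  out=∅∪out(0)=∅
  fail(5) 'cc': from fail(1)=0 chase 'c': 0 ⇒ 1;  out=∅∪out(1)=∅
  fail(3) 'ced': from fail(2)=0 chase 'd': 0 ⇒ 0;  out=∅∪out(0)=∅
  fail(6) 'ccb': from fail(5)=1 chase 'b': 1→0 ⇒ 0;  out={1}∪out(0)={1}
  fail(4) 'cedb': from fail(3)=0 chase 'b': 0 ⇒ 0;  out={0}∪out(0)={0}

Scan:
pos 0 'b': at 0
pos 1 'c': at 1
pos 2 'e': at 2
pos 3 'd': at 3
pos 4 'b': at 4  → match P0@[1:4]
pos 5 'e': at 0 (via fail)
pos 6 'c': at 1
pos 7 'c': at 5
pos 8 'b': at 6  → match P1@[6:8]
pos 9 'a': at 0 (via fail)
pos 10 'e': at 0
pos 11 'd': at 0
pos 12 'd': at 0
pos 13 'e': at 0
pos 14 'c': at 1
pos 15 'c': at 5
pos 16 'b': at 6  → match P1@[14:16]
pos 17 'b': at 0 (via fail)
pos 18 'b': at 0
pos 19 'b': at 0
pos 20 'c': at 1
pos 21 'c': at 5
pos 22 'b': at 6  → match P1@[20:22]
pos 23 'd': at 0 (via fail)
pos 24 'c': at 1
pos 25 'c': at 5
pos 26 'b': at 6  → match P1@[24:26]
pos 27 'a': at 0 (via fail)
pos 28 'c': at 1
pos 29 'c': at 5
pos 30 'b': at 6  → match P1@[28:30]
pos 31 'b': at 0 (via fail)
pos 32 'c': at 1
pos 33 'a': at 0 (via fail)
pos 34 'c': at 1
pos 35 'c': at 5
pos 36 'b': at 6  → match P1@[34:36]
pos 37 'e': at 0 (via fail)
pos 38 'c': at 1
pos 39 'e': at 2
pos 40 'd': at 3
pos 41 'b': at 4  → match P0@[38:41]
pos 42 'b': at 0 (via fail)
pos 43 'c': at 1
pos 44 'c': at 5
pos 45 'b': at 6  → match P1@[43:45]
pos 46 'c': at 1 (via fail)
pos 47 'b': at 0 (via fail)
pos 48 'c': at 1
pos 49 'e': at 2
pos 50 'd': at 3
pos 51 'b': at 4  → match P0@[48:51]
pos 52 'c': at 1 (via fail)
pos 53 'e': at 2
pos 54 'd': at 3
pos 55 'b': at 4  → match P0@[52:55]
pos 56 'a': at 0 (via fail)
pos 57 'e': at 0
pos 58 'd': at 0

Result: [[4,0],[8,1],[16,1],[22,1],[26,1],[30,1],[36,1],[41,0],[45,1],[51,0],[55,0]]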